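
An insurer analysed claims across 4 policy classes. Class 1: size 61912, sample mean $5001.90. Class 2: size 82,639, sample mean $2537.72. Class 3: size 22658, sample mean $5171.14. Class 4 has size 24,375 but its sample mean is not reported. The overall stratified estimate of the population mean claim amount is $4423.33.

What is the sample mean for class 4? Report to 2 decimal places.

8651.46

N = 61912 + 82639 + 22658 + 24375 = 191584.
Overall total = μ·N = 4423.33·191584 = 847439254.72.
Subtract the known strata: 61912·5001.90 + 82639·2537.72 + 22658·5171.14 = 636559966.
Remaining total for class 4: 847439254.72 − 636559966 = 210879288.72.
Divide by its size: 210879288.72 / 24375 = 8651.4580... → 8651.46.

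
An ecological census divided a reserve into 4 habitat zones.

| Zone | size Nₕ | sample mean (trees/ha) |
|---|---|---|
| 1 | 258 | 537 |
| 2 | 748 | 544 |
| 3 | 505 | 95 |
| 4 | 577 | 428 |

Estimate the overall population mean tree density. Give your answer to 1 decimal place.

402.5

N = 2088; weights Wₕ = Nₕ/N = (0.1236, 0.3582, 0.2419, 0.2763).
x̄_st = Σ Wₕ·x̄ₕ = 0.1236·537 + 0.3582·544 + 0.2419·95 + 0.2763·428 ≈ 402.485...
→ 402.5.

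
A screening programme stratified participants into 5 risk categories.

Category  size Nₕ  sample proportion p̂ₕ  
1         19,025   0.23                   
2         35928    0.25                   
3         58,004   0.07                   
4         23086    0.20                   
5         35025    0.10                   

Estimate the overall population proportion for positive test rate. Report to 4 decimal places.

Wₕ = Nₕ/N with N = 171068: 0.1112, 0.2100, 0.3391, 0.1350, 0.2047.
p̂_st = 0.1112·0.23 + 0.2100·0.25 + 0.3391·0.07 + 0.1350·0.20 + 0.2047·0.10 ≈ 0.149284... → 0.1493.

0.1493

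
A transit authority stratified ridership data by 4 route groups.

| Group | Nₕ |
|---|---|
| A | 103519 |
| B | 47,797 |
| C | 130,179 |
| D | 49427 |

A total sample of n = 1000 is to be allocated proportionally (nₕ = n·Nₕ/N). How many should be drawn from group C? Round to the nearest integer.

393

N = 103519 + 47797 + 130179 + 49427 = 330922.
n_C = 1000·130179/330922 = 393.383... → 393.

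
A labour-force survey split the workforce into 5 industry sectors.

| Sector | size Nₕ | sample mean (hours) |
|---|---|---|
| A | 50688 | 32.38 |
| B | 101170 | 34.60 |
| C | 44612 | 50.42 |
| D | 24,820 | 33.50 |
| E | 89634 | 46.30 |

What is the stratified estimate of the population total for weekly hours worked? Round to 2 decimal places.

12372620.68

Estimate total by summing Nₕ·x̄ₕ over strata.
50688·32.38 + 101170·34.60 + 44612·50.42 + 24820·33.50 + 89634·46.30 = 1641277.44 + 3500482 + 2249337.04 + 831470 + 4150054.2 = 12372620.68.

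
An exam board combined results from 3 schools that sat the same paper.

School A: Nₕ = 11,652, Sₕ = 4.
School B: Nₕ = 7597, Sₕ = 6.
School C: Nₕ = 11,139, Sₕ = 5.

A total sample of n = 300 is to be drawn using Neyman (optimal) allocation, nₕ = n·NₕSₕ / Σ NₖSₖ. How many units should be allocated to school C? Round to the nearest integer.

113

Σ NₕSₕ = 11652·4 + 7597·6 + 11139·5 = 147885.
Share for C: 55695/147885 = 0.37661.
n_C = 300 × 0.37661 = 112.983... → 113.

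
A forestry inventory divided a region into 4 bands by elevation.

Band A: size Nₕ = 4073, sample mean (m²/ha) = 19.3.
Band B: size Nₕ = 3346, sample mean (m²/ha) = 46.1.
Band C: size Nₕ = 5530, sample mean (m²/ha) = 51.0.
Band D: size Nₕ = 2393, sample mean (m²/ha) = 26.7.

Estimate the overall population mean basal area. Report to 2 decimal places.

x̄_st = (Σ Nₕx̄ₕ) / (Σ Nₕ) = (4073·19.3 + 3346·46.1 + 5530·51.0 + 2393·26.7) / 15342
= 578782.6 / 15342 = 37.7254... → 37.73.

37.73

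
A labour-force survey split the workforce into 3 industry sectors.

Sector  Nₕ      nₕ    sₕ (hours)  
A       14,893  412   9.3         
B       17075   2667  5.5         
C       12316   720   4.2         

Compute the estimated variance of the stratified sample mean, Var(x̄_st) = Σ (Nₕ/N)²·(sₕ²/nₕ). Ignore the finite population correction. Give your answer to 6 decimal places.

0.027324

N = 44284. Term for each stratum: Wₕ²sₕ²/nₕ.
Var(x̄_st) = 0.023743207 + 0.001686282 + 0.001895011 = 0.027324500 → 0.027324.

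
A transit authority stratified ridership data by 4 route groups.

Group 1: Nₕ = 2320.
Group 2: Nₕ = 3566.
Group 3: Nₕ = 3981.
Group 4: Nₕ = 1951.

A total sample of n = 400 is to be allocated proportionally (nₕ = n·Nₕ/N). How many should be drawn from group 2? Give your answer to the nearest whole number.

121

N = 2320 + 3566 + 3981 + 1951 = 11818.
n_2 = 400·3566/11818 = 120.697... → 121.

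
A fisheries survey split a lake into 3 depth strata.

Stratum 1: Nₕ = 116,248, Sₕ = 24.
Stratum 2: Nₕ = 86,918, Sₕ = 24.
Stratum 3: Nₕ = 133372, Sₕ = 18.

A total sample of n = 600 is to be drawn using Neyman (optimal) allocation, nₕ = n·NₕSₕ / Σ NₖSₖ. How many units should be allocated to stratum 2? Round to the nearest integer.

172

1: NₕSₕ = 116248·24 = 2789952
2: NₕSₕ = 86918·24 = 2086032
3: NₕSₕ = 133372·18 = 2400696
Σ NₕSₕ = 7276680.
n_2 = 600·2086032/7276680 = 172.004... → 172.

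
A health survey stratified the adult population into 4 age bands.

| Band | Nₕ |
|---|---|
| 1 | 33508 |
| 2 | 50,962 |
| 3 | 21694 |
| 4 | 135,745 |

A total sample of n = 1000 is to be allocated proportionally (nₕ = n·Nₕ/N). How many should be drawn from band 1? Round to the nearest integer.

Share of band 1 = 33508/241909 = 0.13851.
Allocate 1000 × 0.13851 = 138.515... → 139.

139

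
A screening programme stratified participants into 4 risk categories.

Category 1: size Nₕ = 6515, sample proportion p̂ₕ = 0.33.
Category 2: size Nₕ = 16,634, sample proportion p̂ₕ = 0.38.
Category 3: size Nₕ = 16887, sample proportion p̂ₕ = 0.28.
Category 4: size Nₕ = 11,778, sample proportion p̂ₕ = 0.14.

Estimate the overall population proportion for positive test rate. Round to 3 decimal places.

0.287

N = 6515 + 16634 + 16887 + 11778 = 51814.
Overall proportion = Σ (Nₕ/N)·p̂ₕ.
Σ Nₕp̂ₕ = 2149.95 + 6320.92 + 4728.36 + 1648.92 = 14848.15.
14848.15 / 51814 = 0.28657... → 0.287.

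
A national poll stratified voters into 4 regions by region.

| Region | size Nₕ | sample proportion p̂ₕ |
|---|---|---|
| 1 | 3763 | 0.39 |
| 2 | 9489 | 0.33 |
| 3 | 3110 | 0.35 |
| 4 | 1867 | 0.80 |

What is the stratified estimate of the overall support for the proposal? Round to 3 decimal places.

Wₕ = Nₕ/N with N = 18229: 0.2064, 0.5205, 0.1706, 0.1024.
p̂_st = 0.2064·0.39 + 0.5205·0.33 + 0.1706·0.35 + 0.1024·0.80 ≈ 0.39393... → 0.394.

0.394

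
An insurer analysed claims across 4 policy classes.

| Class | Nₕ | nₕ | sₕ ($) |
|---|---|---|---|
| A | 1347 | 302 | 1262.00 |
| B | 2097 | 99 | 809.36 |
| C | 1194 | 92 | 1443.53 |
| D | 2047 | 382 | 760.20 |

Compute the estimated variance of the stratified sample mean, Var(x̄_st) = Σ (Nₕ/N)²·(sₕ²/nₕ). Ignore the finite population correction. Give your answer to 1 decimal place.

N = 6685; Wₕ = Nₕ/N.
class A: (1347/6685)²·1262.00²/302 = 214.1135
class B: (2097/6685)²·809.36²/99 = 651.0919
class C: (1194/6685)²·1443.53²/92 = 722.5529
class D: (2047/6685)²·760.20²/382 = 141.8487
Sum = 1729.6070 → 1729.6.

1729.6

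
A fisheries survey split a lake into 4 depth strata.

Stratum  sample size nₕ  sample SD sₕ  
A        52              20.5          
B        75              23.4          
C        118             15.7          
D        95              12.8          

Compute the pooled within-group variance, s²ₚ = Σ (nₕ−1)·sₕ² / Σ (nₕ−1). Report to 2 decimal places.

A: (52−1)·20.5² = 51·420.25 = 21432.75
B: (75−1)·23.4² = 74·547.56 = 40519.44
C: (118−1)·15.7² = 117·246.49 = 28839.33
D: (95−1)·12.8² = 94·163.84 = 15400.96
Numerator = 106192.48; denominator = Σ(nₕ−1) = 336.
s²ₚ = 106192.48/336 = 316.0490... → 316.05.

316.05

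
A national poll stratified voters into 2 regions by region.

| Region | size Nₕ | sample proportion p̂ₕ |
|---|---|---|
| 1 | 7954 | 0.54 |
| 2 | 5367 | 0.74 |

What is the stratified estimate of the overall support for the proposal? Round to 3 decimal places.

0.621

Wₕ = Nₕ/N with N = 13321: 0.5971, 0.4029.
p̂_st = 0.5971·0.54 + 0.4029·0.74 ≈ 0.62058... → 0.621.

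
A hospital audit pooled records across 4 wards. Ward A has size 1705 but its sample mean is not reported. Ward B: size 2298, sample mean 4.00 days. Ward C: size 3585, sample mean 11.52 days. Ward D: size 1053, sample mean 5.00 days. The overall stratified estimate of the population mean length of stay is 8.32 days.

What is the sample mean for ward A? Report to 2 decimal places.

9.46

Σ Nₕx̄ₕ = N·μ, so 1705·x̄_A = 8641·8.32 − (2298·4.00 + 3585·11.52 + 1053·5.00).
= 71893.12 − 55756.2 = 16136.92.
x̄_A = 16136.92 / 1705 = 9.4645... → 9.46.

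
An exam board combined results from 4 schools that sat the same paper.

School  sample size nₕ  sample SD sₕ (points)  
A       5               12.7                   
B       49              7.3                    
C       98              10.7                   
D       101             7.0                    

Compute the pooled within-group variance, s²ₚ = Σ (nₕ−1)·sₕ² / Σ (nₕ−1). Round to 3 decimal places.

77.143

Degrees of freedom: 4 + 48 + 97 + 100 = 249.
Σ(nₕ−1)sₕ² = 4·161.29 + 48·53.29 + 97·114.49 + 100·49 = 19208.61.
s²ₚ = 19208.61 / 249 = 77.14301... → 77.143.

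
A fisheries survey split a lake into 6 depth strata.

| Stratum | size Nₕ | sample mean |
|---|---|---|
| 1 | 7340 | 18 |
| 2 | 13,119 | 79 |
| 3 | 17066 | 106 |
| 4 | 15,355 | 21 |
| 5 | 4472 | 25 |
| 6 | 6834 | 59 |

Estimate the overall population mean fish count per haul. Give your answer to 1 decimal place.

59.4

N = 7340 + 13119 + 17066 + 15355 + 4472 + 6834 = 64186.
Overall mean = Σ (Nₕ/N)·x̄ₕ — weight by population share, not a simple average.
Σ Nₕx̄ₕ = 7340·18 + 13119·79 + 17066·106 + 15355·21 + 4472·25 + 6834·59 = 132120 + 1036401 + 1808996 + 322455 + 111800 + 403206 = 3814978.
Divide by N: 3814978 / 64186 = 59.436... → 59.4.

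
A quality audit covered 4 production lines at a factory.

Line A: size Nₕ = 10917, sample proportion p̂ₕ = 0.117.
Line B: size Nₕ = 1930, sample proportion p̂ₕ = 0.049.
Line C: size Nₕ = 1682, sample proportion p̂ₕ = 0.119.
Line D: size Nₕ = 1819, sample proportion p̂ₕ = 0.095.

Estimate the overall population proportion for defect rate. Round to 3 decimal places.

N = 10917 + 1930 + 1682 + 1819 = 16348.
Overall proportion = Σ (Nₕ/N)·p̂ₕ.
Σ Nₕp̂ₕ = 1277.289 + 94.57 + 200.158 + 172.805 = 1744.822.
1744.822 / 16348 = 0.10673... → 0.107.

0.107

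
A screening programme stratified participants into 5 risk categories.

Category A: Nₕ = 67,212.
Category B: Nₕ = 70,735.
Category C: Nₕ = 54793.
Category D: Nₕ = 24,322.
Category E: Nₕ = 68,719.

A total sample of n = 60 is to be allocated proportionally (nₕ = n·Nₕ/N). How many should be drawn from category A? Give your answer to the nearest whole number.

N = 67212 + 70735 + 54793 + 24322 + 68719 = 285781.
n_A = 60·67212/285781 = 14.111... → 14.

14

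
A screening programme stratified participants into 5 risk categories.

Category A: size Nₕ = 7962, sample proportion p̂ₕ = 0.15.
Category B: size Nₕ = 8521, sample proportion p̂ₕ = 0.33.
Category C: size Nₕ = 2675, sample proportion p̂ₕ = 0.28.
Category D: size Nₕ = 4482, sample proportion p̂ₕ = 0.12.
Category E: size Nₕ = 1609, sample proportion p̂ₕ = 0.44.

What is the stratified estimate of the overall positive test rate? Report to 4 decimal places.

Wₕ = Nₕ/N with N = 25249: 0.3153, 0.3375, 0.1059, 0.1775, 0.0637.
p̂_st = 0.3153·0.15 + 0.3375·0.33 + 0.1059·0.28 + 0.1775·0.12 + 0.0637·0.44 ≈ 0.237674... → 0.2377.

0.2377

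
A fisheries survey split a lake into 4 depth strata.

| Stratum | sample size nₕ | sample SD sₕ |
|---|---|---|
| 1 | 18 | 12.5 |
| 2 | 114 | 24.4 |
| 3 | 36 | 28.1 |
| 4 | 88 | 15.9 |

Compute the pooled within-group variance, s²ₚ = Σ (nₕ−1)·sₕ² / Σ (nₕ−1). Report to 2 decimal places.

474.46

Degrees of freedom: 17 + 113 + 35 + 87 = 252.
Σ(nₕ−1)sₕ² = 17·156.25 + 113·595.36 + 35·789.61 + 87·252.81 = 119562.75.
s²ₚ = 119562.75 / 252 = 474.4554... → 474.46.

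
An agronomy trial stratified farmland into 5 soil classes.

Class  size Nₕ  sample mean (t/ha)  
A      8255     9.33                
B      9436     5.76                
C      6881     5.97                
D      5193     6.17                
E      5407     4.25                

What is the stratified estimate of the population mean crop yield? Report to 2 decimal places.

6.47

N = 35172; weights Wₕ = Nₕ/N = (0.2347, 0.2683, 0.1956, 0.1476, 0.1537).
x̄_st = Σ Wₕ·x̄ₕ = 0.2347·9.33 + 0.2683·5.76 + 0.1956·5.97 + 0.1476·6.17 + 0.1537·4.25 ≈ 6.4674...
→ 6.47.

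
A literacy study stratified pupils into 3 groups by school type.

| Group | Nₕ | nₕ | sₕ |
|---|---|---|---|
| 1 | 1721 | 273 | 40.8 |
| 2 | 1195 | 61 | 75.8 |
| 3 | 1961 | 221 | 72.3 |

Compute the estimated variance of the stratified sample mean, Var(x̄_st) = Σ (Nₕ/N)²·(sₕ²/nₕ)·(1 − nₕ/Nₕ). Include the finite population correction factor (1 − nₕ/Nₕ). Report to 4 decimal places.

N = 4877; Wₕ = Nₕ/N.
group 1: (1721/4877)²·40.8²/273·(1 − 273/1721) = 0.6388540
group 2: (1195/4877)²·75.8²/61·(1 − 61/1195) = 5.3664122
group 3: (1961/4877)²·72.3²/221·(1 − 221/1961) = 3.3931703
Sum = 9.3984364 → 9.3984.

9.3984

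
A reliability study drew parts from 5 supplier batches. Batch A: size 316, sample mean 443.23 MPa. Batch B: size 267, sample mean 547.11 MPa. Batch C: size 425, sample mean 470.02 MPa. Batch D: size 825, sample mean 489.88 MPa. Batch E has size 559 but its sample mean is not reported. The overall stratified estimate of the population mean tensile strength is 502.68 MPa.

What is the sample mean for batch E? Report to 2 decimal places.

N = 316 + 267 + 425 + 825 + 559 = 2392.
Overall total = μ·N = 502.68·2392 = 1202410.56.
Subtract the known strata: 316·443.23 + 267·547.11 + 425·470.02 + 825·489.88 = 890048.55.
Remaining total for batch E: 1202410.56 − 890048.55 = 312362.01.
Divide by its size: 312362.01 / 559 = 558.7871... → 558.79.

558.79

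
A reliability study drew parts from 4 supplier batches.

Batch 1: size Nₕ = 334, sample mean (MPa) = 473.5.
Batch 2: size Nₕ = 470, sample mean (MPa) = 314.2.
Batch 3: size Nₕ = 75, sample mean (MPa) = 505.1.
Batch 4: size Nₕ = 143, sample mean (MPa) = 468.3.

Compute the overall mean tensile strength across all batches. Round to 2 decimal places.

N = 334 + 470 + 75 + 143 = 1022.
Overall mean = Σ (Nₕ/N)·x̄ₕ — weight by population share, not a simple average.
Σ Nₕx̄ₕ = 334·473.5 + 470·314.2 + 75·505.1 + 143·468.3 = 158149 + 147674 + 37882.5 + 66966.9 = 410672.4.
Divide by N: 410672.4 / 1022 = 401.8321... → 401.83.

401.83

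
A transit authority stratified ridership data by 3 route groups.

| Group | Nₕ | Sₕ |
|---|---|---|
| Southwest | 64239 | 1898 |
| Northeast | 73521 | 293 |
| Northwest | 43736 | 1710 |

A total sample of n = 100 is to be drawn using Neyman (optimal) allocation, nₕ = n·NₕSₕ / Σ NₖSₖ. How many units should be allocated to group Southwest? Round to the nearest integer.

Southwest: NₕSₕ = 64239·1898 = 121925622
Northeast: NₕSₕ = 73521·293 = 21541653
Northwest: NₕSₕ = 43736·1710 = 74788560
Σ NₕSₕ = 218255835.
n_Southwest = 100·121925622/218255835 = 55.864... → 56.

56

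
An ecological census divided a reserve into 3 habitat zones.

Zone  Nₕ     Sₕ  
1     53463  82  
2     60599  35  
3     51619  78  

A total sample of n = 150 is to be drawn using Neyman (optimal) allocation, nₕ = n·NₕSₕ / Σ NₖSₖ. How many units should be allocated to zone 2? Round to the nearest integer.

30

1: NₕSₕ = 53463·82 = 4383966
2: NₕSₕ = 60599·35 = 2120965
3: NₕSₕ = 51619·78 = 4026282
Σ NₕSₕ = 10531213.
n_2 = 150·2120965/10531213 = 30.210... → 30.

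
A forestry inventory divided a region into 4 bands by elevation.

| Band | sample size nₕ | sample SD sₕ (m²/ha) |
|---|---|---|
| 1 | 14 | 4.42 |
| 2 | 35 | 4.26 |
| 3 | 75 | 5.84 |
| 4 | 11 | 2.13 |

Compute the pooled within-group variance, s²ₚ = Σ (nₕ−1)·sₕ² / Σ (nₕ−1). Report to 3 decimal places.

Degrees of freedom: 13 + 34 + 74 + 10 = 131.
Σ(nₕ−1)sₕ² = 13·19.5364 + 34·18.1476 + 74·34.1056 + 10·4.5369 = 3440.175.
s²ₚ = 3440.175 / 131 = 26.26088... → 26.261.

26.261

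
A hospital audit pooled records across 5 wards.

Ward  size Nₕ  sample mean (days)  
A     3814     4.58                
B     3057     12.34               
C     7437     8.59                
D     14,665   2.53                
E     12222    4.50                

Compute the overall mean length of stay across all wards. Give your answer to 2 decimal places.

N = 3814 + 3057 + 7437 + 14665 + 12222 = 41195.
Overall mean = Σ (Nₕ/N)·x̄ₕ — weight by population share, not a simple average.
Σ Nₕx̄ₕ = 3814·4.58 + 3057·12.34 + 7437·8.59 + 14665·2.53 + 12222·4.50 = 17468.12 + 37723.38 + 63883.83 + 37102.45 + 54999 = 211176.78.
Divide by N: 211176.78 / 41195 = 5.1263... → 5.13.

5.13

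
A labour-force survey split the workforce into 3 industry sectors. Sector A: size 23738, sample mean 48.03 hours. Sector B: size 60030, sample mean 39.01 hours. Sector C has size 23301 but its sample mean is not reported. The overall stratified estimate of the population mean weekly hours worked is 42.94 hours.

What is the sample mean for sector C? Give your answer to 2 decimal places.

Σ Nₕx̄ₕ = N·μ, so 23301·x̄_C = 107069·42.94 − (23738·48.03 + 60030·39.01).
= 4597542.86 − 3481906.44 = 1115636.42.
x̄_C = 1115636.42 / 23301 = 47.8793... → 47.88.

47.88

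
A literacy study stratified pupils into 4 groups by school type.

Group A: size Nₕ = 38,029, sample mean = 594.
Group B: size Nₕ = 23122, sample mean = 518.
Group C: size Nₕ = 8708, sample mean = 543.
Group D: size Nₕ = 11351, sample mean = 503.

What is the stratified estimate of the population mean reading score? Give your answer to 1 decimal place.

554.2

N = 81210; weights Wₕ = Nₕ/N = (0.4683, 0.2847, 0.1072, 0.1398).
x̄_st = Σ Wₕ·x̄ₕ = 0.4683·594 + 0.2847·518 + 0.1072·543 + 0.1398·503 ≈ 554.173...
→ 554.2.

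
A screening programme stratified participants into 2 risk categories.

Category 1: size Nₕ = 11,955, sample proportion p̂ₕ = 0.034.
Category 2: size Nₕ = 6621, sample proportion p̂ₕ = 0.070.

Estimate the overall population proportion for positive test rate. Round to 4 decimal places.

N = 11955 + 6621 = 18576.
Overall proportion = Σ (Nₕ/N)·p̂ₕ.
Σ Nₕp̂ₕ = 406.47 + 463.47 = 869.94.
869.94 / 18576 = 0.046831... → 0.0468.

0.0468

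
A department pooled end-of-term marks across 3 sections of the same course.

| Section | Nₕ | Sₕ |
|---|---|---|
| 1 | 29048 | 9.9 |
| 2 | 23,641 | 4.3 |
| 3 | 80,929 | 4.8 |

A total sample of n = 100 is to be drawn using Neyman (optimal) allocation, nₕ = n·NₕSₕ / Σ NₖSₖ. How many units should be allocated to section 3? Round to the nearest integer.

1: NₕSₕ = 29048·9.9 = 287575.2
2: NₕSₕ = 23641·4.3 = 101656.3
3: NₕSₕ = 80929·4.8 = 388459.2
Σ NₕSₕ = 777690.7.
n_3 = 100·388459.2/777690.7 = 49.950... → 50.

50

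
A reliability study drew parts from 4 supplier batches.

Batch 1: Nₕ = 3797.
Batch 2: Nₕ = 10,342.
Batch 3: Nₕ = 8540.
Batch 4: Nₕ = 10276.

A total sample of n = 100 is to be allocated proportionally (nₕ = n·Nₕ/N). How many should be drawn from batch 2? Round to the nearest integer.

31

Share of batch 2 = 10342/32955 = 0.31382.
Allocate 100 × 0.31382 = 31.382... → 31.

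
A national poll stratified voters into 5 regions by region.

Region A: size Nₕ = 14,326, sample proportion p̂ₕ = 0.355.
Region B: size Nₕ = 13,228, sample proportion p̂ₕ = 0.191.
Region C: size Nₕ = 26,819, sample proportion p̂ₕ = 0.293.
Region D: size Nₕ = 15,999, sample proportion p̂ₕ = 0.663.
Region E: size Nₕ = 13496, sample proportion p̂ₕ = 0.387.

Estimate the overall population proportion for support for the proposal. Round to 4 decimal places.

Wₕ = Nₕ/N with N = 83868: 0.1708, 0.1577, 0.3198, 0.1908, 0.1609.
p̂_st = 0.1708·0.355 + 0.1577·0.191 + 0.3198·0.293 + 0.1908·0.663 + 0.1609·0.387 ≈ 0.373212... → 0.3732.

0.3732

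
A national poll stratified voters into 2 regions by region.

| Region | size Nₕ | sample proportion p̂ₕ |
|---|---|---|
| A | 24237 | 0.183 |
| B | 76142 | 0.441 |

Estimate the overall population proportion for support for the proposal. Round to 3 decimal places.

N = 24237 + 76142 = 100379.
Overall proportion = Σ (Nₕ/N)·p̂ₕ.
Σ Nₕp̂ₕ = 4435.371 + 33578.622 = 38013.993.
38013.993 / 100379 = 0.37870... → 0.379.

0.379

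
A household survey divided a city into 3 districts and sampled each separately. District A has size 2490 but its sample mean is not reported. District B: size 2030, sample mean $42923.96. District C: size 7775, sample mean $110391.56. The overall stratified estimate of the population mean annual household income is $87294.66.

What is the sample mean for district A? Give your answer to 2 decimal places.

Σ Nₕx̄ₕ = N·μ, so 2490·x̄_A = 12295·87294.66 − (2030·42923.96 + 7775·110391.56).
= 1073287844.7 − 945430017.8 = 127857826.9.
x̄_A = 127857826.9 / 2490 = 51348.5249... → 51348.52.

51348.52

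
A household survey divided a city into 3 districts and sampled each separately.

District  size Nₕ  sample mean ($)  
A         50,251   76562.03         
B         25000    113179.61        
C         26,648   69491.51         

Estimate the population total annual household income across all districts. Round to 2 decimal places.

8528618578.01

Estimate total by summing Nₕ·x̄ₕ over strata.
50251·76562.03 + 25000·113179.61 + 26648·69491.51 = 3847318569.53 + 2829490250 + 1851809758.48 = 8528618578.01.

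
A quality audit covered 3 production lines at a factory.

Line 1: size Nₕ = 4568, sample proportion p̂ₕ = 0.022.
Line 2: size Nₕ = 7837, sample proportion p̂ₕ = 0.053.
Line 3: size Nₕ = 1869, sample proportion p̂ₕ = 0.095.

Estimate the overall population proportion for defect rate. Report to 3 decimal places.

Wₕ = Nₕ/N with N = 14274: 0.3200, 0.5490, 0.1309.
p̂_st = 0.3200·0.022 + 0.5490·0.053 + 0.1309·0.095 ≈ 0.04858... → 0.049.

0.049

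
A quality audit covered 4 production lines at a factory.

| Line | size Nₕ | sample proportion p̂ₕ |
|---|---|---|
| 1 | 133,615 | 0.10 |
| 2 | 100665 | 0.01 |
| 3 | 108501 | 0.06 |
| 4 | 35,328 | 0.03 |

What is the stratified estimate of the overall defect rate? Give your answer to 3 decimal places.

Wₕ = Nₕ/N with N = 378109: 0.3534, 0.2662, 0.2870, 0.0934.
p̂_st = 0.3534·0.10 + 0.2662·0.01 + 0.2870·0.06 + 0.0934·0.03 ≈ 0.05802... → 0.058.

0.058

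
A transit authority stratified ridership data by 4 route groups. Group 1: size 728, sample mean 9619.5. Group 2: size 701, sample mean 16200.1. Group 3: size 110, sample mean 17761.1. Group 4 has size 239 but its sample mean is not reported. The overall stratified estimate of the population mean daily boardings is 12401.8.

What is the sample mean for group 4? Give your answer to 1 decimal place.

7269.5

Σ Nₕx̄ₕ = N·μ, so 239·x̄_4 = 1778·12401.8 − (728·9619.5 + 701·16200.1 + 110·17761.1).
= 22050400.4 − 20312987.1 = 1737413.3.
x̄_4 = 1737413.3 / 239 = 7269.512... → 7269.5.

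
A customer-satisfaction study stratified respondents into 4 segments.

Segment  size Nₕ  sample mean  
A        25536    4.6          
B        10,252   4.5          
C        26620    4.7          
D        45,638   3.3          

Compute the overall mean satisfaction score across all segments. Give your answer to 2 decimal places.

4.07

x̄_st = (Σ Nₕx̄ₕ) / (Σ Nₕ) = (25536·4.6 + 10252·4.5 + 26620·4.7 + 45638·3.3) / 108046
= 439319 / 108046 = 4.0660... → 4.07.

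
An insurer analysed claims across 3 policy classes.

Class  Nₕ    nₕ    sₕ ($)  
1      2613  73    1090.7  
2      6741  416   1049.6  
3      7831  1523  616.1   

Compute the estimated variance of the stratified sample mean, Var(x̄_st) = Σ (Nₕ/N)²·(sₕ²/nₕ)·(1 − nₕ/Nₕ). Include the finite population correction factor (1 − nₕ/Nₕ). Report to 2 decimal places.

N = 17185. Term for each stratum: Wₕ²sₕ²/nₕ·(1−nₕ/Nₕ).
Var(x̄_st) = 366.23666 + 382.33151 + 41.68812 = 790.25630 → 790.26.

790.26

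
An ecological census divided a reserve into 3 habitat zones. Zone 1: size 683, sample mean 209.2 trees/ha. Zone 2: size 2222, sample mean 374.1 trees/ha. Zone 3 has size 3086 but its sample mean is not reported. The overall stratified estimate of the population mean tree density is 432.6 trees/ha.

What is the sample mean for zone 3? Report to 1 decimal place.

524.2

Σ Nₕx̄ₕ = N·μ, so 3086·x̄_3 = 5991·432.6 − (683·209.2 + 2222·374.1).
= 2591706.6 − 974133.8 = 1617572.8.
x̄_3 = 1617572.8 / 3086 = 524.165... → 524.2.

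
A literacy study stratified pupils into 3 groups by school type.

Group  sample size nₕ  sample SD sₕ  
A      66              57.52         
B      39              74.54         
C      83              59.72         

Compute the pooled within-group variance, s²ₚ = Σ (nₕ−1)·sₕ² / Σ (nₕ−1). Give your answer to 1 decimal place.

3884.6

A: (66−1)·57.52² = 65·3308.5504 = 215055.776
B: (39−1)·74.54² = 38·5556.2116 = 211136.0408
C: (83−1)·59.72² = 82·3566.4784 = 292451.2288
Numerator = 718643.0456; denominator = Σ(nₕ−1) = 185.
s²ₚ = 718643.0456/185 = 3884.557... → 3884.6.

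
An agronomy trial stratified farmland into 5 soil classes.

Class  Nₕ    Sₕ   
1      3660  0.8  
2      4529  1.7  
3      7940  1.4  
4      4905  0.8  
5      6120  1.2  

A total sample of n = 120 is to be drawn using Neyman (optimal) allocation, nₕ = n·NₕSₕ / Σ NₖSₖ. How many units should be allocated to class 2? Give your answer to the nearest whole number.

28

Σ NₕSₕ = 3660·0.8 + 4529·1.7 + 7940·1.4 + 4905·0.8 + 6120·1.2 = 33011.3.
Share for 2: 7699.3/33011.3 = 0.23323.
n_2 = 120 × 0.23323 = 27.988... → 28.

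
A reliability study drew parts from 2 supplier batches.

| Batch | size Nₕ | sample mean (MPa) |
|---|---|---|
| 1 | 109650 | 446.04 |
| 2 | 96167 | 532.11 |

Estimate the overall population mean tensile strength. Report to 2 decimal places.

486.26

N = 205817; weights Wₕ = Nₕ/N = (0.5328, 0.4672).
x̄_st = Σ Wₕ·x̄ₕ = 0.5328·446.04 + 0.4672·532.11 ≈ 486.2558...
→ 486.26.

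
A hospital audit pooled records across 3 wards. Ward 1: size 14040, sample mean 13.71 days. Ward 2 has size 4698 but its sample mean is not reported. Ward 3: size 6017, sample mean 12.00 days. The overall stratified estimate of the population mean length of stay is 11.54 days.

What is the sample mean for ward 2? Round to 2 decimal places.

Σ Nₕx̄ₕ = N·μ, so 4698·x̄_2 = 24755·11.54 − (14040·13.71 + 6017·12.00).
= 285672.7 − 264692.4 = 20980.3.
x̄_2 = 20980.3 / 4698 = 4.4658... → 4.47.

4.47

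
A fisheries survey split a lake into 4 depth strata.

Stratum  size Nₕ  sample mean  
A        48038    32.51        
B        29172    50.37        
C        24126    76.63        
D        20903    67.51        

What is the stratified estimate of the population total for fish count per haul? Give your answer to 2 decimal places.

Population total = Σ Nₕ·x̄ₕ (each stratum's size times its mean).
48038·32.51 + 29172·50.37 + 24126·76.63 + 20903·67.51 = 1561715.38 + 1469393.64 + 1848775.38 + 1411161.53 = 6291045.93.

6291045.93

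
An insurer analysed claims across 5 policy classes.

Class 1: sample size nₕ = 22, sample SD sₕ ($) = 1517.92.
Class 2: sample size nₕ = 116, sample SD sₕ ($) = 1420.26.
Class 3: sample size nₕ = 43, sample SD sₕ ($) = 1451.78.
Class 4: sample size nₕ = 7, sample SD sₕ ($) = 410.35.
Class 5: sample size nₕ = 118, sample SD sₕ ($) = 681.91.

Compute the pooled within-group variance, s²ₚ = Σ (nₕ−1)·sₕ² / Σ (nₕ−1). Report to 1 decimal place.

Degrees of freedom: 21 + 115 + 42 + 6 + 117 = 301.
Σ(nₕ−1)sₕ² = 21·2304081.1264 + 115·2017138.4676 + 42·2107665.1684 + 6·168387.1225 + 117·465001.2481 = 424294033.2639.
s²ₚ = 424294033.2639 / 301 = 1409614.728... → 1409614.7.

1409614.7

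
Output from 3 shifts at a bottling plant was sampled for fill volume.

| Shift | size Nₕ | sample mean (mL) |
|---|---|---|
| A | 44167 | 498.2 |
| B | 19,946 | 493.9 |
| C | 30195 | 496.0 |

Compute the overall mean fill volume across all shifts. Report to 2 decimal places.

N = 94308; weights Wₕ = Nₕ/N = (0.4683, 0.2115, 0.3202).
x̄_st = Σ Wₕ·x̄ₕ = 0.4683·498.2 + 0.2115·493.9 + 0.3202·496.0 ≈ 496.5862...
→ 496.59.

496.59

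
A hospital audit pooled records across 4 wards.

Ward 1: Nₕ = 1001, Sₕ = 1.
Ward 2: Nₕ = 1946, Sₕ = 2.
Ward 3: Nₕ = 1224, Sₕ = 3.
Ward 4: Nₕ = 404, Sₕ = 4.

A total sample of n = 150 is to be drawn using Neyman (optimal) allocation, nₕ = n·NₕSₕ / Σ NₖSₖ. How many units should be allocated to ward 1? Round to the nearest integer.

15

Σ NₕSₕ = 1001·1 + 1946·2 + 1224·3 + 404·4 = 10181.
Share for 1: 1001/10181 = 0.09832.
n_1 = 150 × 0.09832 = 14.748... → 15.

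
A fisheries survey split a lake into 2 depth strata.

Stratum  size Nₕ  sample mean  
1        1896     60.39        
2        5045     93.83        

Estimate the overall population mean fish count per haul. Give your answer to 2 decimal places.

N = 1896 + 5045 = 6941.
Overall mean = Σ (Nₕ/N)·x̄ₕ — weight by population share, not a simple average.
Σ Nₕx̄ₕ = 1896·60.39 + 5045·93.83 = 114499.44 + 473372.35 = 587871.79.
Divide by N: 587871.79 / 6941 = 84.6955... → 84.70.

84.70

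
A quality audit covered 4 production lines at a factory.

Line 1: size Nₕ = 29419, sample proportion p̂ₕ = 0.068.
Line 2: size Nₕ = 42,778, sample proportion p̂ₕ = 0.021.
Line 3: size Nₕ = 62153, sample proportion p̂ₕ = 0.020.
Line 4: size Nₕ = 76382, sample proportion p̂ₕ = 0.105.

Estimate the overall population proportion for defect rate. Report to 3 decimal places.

Wₕ = Nₕ/N with N = 210732: 0.1396, 0.2030, 0.2949, 0.3625.
p̂_st = 0.1396·0.068 + 0.2030·0.021 + 0.2949·0.020 + 0.3625·0.105 ≈ 0.05771... → 0.058.

0.058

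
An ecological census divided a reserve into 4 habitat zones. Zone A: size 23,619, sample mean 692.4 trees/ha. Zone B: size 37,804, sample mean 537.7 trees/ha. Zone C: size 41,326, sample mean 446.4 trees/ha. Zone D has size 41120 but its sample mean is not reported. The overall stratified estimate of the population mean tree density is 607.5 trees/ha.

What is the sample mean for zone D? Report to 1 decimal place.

N = 23619 + 37804 + 41326 + 41120 = 143869.
Overall total = μ·N = 607.5·143869 = 87400417.5.
Subtract the known strata: 23619·692.4 + 37804·537.7 + 41326·446.4 = 55128932.8.
Remaining total for zone D: 87400417.5 − 55128932.8 = 32271484.7.
Divide by its size: 32271484.7 / 41120 = 784.812... → 784.8.

784.8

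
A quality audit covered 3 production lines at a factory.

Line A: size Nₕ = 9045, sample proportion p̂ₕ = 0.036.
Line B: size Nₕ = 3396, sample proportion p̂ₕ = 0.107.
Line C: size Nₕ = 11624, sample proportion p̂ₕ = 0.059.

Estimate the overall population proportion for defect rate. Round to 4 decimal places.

0.0571

Wₕ = Nₕ/N with N = 24065: 0.3759, 0.1411, 0.4830.
p̂_st = 0.3759·0.036 + 0.1411·0.107 + 0.4830·0.059 ≈ 0.057129... → 0.0571.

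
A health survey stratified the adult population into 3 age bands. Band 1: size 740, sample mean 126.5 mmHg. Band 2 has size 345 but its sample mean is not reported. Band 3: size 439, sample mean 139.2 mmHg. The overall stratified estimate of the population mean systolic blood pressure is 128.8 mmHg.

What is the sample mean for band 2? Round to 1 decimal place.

120.5

Σ Nₕx̄ₕ = N·μ, so 345·x̄_2 = 1524·128.8 − (740·126.5 + 439·139.2).
= 196291.2 − 154718.8 = 41572.4.
x̄_2 = 41572.4 / 345 = 120.500... → 120.5.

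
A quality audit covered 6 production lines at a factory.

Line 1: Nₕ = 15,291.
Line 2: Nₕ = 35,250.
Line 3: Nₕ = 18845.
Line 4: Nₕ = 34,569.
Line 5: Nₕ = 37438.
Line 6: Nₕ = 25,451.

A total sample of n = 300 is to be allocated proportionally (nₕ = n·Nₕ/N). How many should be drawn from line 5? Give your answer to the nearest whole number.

N = 15291 + 35250 + 18845 + 34569 + 37438 + 25451 = 166844.
n_5 = 300·37438/166844 = 67.317... → 67.

67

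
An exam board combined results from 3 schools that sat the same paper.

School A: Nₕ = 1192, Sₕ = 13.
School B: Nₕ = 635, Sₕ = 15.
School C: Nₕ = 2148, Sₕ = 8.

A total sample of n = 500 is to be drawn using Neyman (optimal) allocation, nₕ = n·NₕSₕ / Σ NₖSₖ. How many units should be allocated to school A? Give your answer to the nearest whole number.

184

Σ NₕSₕ = 1192·13 + 635·15 + 2148·8 = 42205.
Share for A: 15496/42205 = 0.36716.
n_A = 500 × 0.36716 = 183.580... → 184.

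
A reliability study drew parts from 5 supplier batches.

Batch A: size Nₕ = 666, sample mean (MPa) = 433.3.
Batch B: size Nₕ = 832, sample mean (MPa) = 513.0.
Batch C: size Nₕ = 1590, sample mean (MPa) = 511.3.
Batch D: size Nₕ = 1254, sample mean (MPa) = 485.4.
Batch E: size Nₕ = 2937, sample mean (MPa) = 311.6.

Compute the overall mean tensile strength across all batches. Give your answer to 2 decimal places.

N = 7279; weights Wₕ = Nₕ/N = (0.0915, 0.1143, 0.2184, 0.1723, 0.4035).
x̄_st = Σ Wₕ·x̄ₕ = 0.0915·433.3 + 0.1143·513.0 + 0.2184·511.3 + 0.1723·485.4 + 0.4035·311.6 ≈ 419.3188...
→ 419.32.

419.32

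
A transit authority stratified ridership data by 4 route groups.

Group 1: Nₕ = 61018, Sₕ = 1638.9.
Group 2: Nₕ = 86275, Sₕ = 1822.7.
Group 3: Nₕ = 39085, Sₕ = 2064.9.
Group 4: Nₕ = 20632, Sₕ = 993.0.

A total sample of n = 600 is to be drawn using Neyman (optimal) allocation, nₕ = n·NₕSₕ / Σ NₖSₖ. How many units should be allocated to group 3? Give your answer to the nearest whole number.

135

1: NₕSₕ = 61018·1638.9 = 100002400.2
2: NₕSₕ = 86275·1822.7 = 157253442.5
3: NₕSₕ = 39085·2064.9 = 80706616.5
4: NₕSₕ = 20632·993.0 = 20487576
Σ NₕSₕ = 358450035.2.
n_3 = 600·80706616.5/358450035.2 = 135.093... → 135.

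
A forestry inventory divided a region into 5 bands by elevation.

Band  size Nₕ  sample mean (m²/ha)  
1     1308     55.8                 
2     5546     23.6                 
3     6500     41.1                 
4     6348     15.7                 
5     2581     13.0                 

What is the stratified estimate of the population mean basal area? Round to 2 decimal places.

27.12

x̄_st = (Σ Nₕx̄ₕ) / (Σ Nₕ) = (1308·55.8 + 5546·23.6 + 6500·41.1 + 6348·15.7 + 2581·13.0) / 22283
= 604238.6 / 22283 = 27.1166... → 27.12.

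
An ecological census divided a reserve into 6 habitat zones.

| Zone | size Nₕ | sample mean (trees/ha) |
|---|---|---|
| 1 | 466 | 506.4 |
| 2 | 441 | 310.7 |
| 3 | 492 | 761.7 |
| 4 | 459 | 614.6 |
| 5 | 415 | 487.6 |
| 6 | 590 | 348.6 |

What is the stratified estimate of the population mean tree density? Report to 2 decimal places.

x̄_st = (Σ Nₕx̄ₕ) / (Σ Nₕ) = (466·506.4 + 441·310.7 + 492·761.7 + 459·614.6 + 415·487.6 + 590·348.6) / 2863
= 1437886.9 / 2863 = 502.2308... → 502.23.

502.23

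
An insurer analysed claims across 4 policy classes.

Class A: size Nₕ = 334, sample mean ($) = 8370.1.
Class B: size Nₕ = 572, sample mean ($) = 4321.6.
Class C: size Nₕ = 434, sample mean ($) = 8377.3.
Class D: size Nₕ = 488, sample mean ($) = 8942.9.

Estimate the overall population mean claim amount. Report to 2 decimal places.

N = 334 + 572 + 434 + 488 = 1828.
The stratified mean weights each stratum mean by its population share Nₕ/N.
Σ Nₕx̄ₕ = 334·8370.1 + 572·4321.6 + 434·8377.3 + 488·8942.9 = 2795613.4 + 2471955.2 + 3635748.2 + 4364135.2 = 13267452.
Divide by N: 13267452 / 1828 = 7257.9059... → 7257.91.

7257.91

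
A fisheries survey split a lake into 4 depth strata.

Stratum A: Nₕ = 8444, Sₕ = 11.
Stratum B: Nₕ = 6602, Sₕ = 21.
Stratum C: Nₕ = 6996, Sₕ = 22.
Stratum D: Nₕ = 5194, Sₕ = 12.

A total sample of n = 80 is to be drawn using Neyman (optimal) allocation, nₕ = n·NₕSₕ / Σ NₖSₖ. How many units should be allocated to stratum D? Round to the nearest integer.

Σ NₕSₕ = 8444·11 + 6602·21 + 6996·22 + 5194·12 = 447766.
Share for D: 62328/447766 = 0.13920.
n_D = 80 × 0.13920 = 11.136... → 11.

11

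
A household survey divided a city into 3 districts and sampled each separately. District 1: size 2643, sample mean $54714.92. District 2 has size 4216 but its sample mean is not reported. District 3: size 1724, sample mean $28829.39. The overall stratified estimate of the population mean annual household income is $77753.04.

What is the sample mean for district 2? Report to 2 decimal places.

N = 2643 + 4216 + 1724 = 8583.
Overall total = μ·N = 77753.04·8583 = 667354342.32.
Subtract the known strata: 2643·54714.92 + 1724·28829.39 = 194313401.92.
Remaining total for district 2: 667354342.32 − 194313401.92 = 473040940.4.
Divide by its size: 473040940.4 / 4216 = 112201.3616... → 112201.36.

112201.36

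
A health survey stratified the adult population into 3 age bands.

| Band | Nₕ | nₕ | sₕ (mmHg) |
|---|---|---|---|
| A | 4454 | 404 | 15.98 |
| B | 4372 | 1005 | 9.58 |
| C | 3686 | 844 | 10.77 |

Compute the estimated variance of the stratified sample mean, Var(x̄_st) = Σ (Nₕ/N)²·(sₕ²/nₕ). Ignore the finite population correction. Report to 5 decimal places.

N = 12512; Wₕ = Nₕ/N.
band A: (4454/12512)²·15.98²/404 = 0.08009753
band B: (4372/12512)²·9.58²/1005 = 0.01114992
band C: (3686/12512)²·10.77²/844 = 0.01192741
Sum = 0.10317486 → 0.10317.

0.10317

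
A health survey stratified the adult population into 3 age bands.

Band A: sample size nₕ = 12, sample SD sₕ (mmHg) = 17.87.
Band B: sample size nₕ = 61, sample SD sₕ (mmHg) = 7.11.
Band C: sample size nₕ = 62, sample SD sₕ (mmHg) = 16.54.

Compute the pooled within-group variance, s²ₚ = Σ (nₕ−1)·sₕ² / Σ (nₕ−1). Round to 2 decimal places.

176.01

A: (12−1)·17.87² = 11·319.3369 = 3512.7059
B: (61−1)·7.11² = 60·50.5521 = 3033.126
C: (62−1)·16.54² = 61·273.5716 = 16687.8676
Numerator = 23233.6995; denominator = Σ(nₕ−1) = 132.
s²ₚ = 23233.6995/132 = 176.0129... → 176.01.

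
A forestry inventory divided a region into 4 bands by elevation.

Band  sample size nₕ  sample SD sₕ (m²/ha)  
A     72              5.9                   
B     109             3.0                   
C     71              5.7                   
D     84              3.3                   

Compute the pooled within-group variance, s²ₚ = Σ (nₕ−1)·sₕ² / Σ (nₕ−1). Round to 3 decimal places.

19.945

Degrees of freedom: 71 + 108 + 70 + 83 = 332.
Σ(nₕ−1)sₕ² = 71·34.81 + 108·9 + 70·32.49 + 83·10.89 = 6621.68.
s²ₚ = 6621.68 / 332 = 19.94482... → 19.945.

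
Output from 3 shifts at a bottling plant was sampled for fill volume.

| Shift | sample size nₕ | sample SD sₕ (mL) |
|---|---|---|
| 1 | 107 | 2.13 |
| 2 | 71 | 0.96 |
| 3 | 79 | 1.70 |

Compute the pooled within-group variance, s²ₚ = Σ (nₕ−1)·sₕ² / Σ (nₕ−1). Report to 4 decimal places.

3.0348

Degrees of freedom: 106 + 70 + 78 = 254.
Σ(nₕ−1)sₕ² = 106·4.5369 + 70·0.9216 + 78·2.89 = 770.8434.
s²ₚ = 770.8434 / 254 = 3.034817... → 3.0348.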